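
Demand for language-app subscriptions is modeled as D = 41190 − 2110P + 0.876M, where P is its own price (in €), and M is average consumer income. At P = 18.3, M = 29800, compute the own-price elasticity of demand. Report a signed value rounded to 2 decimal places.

At the given values, D = 41190 − 2110(18.3) + 0.876(29800) = 28681.8.
∂D/∂P = −2110.
E = (-2110) × (18.3/28681.8) = -1.3462…

-1.35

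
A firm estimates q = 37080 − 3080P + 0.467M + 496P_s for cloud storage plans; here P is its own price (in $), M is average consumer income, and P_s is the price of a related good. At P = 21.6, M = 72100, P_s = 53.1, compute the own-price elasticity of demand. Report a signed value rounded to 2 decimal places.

-2.18

At the given values, q = 37080 − 3080(21.6) + 0.467(72100) + 496(53.1) = 30560.3.
∂q/∂P = −3080.
E = (-3080) × (21.6/30560.3) = -2.1769…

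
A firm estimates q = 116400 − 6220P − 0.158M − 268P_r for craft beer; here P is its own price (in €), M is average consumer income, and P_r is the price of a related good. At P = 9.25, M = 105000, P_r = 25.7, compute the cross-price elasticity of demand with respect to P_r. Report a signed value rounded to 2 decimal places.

-0.19

At the given values, q = 116400 − 6220(9.25) − 0.158(105000) − 268(25.7) = 35387.4.
∂q/∂P_r = -268.
E = (-268) × (25.7/35387.4) = -0.1946…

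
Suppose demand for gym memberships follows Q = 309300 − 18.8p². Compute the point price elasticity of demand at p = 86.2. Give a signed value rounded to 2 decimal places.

-1.65

dQ/dp = −2·18.8·p = -3241.12. At p = 86.2, Q = 169607.728.
Ed = (dQ/dp)·(p/Q) = (-3241.12) × (86.2/169607.728) = -1.6472…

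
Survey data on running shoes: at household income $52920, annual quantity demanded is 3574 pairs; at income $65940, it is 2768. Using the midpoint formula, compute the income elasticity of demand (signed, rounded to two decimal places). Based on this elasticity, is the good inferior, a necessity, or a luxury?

%ΔQ = (2768 − 3574)/[( 3574 + 2768)/2] = -806/3171 = -0.254178…
%ΔIncome = (65940 − 52920)/[( 52920 + 65940)/2] = 13020/59430 = 0.219081…
E_income = (-806/3171) / (13020/59430) = -1.1602…
E_income < 0 ⇒ inferior good.

-1.16; inferior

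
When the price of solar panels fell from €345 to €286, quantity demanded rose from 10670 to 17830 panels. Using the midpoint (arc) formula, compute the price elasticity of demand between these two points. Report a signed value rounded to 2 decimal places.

-2.69

%ΔQ = (17830 − 10670) / [(10670 + 17830)/2] = 7160/14250 = 0.502456…
%ΔP = (286 − 345) / [(345 + 286)/2] = -59/315.5 = -0.187004…
Arc Ed = %ΔQ / %ΔP = (7160/14250) / (-59/315.5) = -2.6868…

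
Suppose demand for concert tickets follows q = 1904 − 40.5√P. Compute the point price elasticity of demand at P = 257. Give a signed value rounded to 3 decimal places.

dq/dP = −40.5/(2√P) = -1.26316. At P = 257, q = 1254.74.
Ed = (dq/dP)·(P/q) = (-1.26316) × (257/1254.74) = -0.25872…

-0.259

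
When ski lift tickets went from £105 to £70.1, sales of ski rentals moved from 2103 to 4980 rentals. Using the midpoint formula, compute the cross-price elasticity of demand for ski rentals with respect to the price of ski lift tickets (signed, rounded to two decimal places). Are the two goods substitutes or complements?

%ΔQ_{ski rentals} = (4980 − 2103)/avg = 2877/3541.5 = 0.812367…
%ΔP_{ski lift tickets} = (70.1 − 105)/avg = -34.9/87.55 = -0.398629…
E_cross = (2877/3541.5) / (-34.9/87.55) = -2.0379…
E_cross < 0 ⇒ the goods are complements.

-2.04; complements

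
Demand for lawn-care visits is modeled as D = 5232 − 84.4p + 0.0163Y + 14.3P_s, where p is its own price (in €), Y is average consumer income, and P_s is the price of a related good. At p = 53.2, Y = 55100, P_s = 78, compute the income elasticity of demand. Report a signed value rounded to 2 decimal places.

0.33

At the given values, D = 5232 − 84.4(53.2) + 0.0163(55100) + 14.3(78) = 2755.45.
∂D/∂Y = 0.0163.
E = (0.0163) × (55100/2755.45) = 0.3259…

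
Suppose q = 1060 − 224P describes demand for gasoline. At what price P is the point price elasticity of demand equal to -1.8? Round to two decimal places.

3.04

Ed = −224P/(1060 − 224P). Set this equal to -1.8:
224P = 1.8·(1060 − 224P) ⇒ 224P(1 + 1.8) = 1.8·1060
P = 1.8·1060 / (224·2.8) = 3.0420…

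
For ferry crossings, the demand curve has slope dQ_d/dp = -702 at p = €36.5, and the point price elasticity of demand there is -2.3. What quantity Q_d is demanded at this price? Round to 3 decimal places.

11140.435

Ed = (dQ_d/dp)·(p/Q_d) ⇒ Q_d = (dQ_d/dp)·p/Ed = (-702)·36.5/(-2.3) = 11140.43478…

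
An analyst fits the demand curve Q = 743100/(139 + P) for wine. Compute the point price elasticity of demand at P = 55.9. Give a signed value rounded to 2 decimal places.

dQ/dP = −743100/(139 + P)² = -19.5625. At P = 55.9, Q = 3812.72.
Ed = (dQ/dP)·(P/Q) = (-19.5625) × (55.9/3812.72) = -0.2868…

-0.29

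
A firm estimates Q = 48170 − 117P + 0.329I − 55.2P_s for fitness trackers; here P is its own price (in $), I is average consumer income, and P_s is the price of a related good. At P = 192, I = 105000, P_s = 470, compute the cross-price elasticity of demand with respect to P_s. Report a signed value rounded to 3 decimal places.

-0.756

At the given values, Q = 48170 − 117(192) + 0.329(105000) − 55.2(470) = 34307.
∂Q/∂P_s = -55.2.
E = (-55.2) × (470/34307) = -0.75623…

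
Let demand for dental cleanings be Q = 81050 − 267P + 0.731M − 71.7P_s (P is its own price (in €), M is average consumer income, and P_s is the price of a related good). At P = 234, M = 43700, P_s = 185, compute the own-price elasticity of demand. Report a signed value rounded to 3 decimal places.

-1.677

At the given values, Q = 81050 − 267(234) + 0.731(43700) − 71.7(185) = 37252.2.
∂Q/∂P = −267.
E = (-267) × (234/37252.2) = -1.67716…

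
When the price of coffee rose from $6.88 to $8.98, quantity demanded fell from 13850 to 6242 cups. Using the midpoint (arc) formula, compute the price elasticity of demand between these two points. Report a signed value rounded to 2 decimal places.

-2.86

%ΔQ = (6242 − 13850) / [(13850 + 6242)/2] = -7608/10046 = -0.757316…
%ΔP = (8.98 − 6.88) / [(6.88 + 8.98)/2] = 2.1/7.93 = 0.264817…
Arc Ed = %ΔQ / %ΔP = (-7608/10046) / (2.1/7.93) = -2.8597…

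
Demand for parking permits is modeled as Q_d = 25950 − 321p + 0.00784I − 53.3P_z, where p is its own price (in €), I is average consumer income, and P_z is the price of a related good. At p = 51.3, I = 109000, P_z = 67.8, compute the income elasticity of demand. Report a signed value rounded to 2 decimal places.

0.13

At the given values, Q_d = 25950 − 321(51.3) + 0.00784(109000) − 53.3(67.8) = 6723.52.
∂Q_d/∂I = 0.00784.
E = (0.00784) × (109000/6723.52) = 0.1271…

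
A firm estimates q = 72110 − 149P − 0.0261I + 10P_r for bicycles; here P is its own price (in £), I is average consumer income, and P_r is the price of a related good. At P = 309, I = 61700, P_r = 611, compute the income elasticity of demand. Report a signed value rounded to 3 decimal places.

-0.053

At the given values, q = 72110 − 149(309) − 0.0261(61700) + 10(611) = 30568.63.
∂q/∂I = -0.0261.
E = (-0.0261) × (61700/30568.63) = -0.05268…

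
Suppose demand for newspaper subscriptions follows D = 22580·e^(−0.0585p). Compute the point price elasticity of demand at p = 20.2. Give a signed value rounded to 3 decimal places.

dD/dp = −0.0585·D = -405.204. At p = 20.2, D = 6926.57.
Ed = (dD/dp)·(p/D) = (-405.204) × (20.2/6926.57) = -1.1817

-1.182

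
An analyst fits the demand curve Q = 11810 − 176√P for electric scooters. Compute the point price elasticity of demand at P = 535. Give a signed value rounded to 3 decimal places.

dQ/dP = −176/(2√P) = -3.80457. At P = 535, Q = 7739.11.
Ed = (dQ/dP)·(P/Q) = (-3.80457) × (535/7739.11) = -0.26300…

-0.263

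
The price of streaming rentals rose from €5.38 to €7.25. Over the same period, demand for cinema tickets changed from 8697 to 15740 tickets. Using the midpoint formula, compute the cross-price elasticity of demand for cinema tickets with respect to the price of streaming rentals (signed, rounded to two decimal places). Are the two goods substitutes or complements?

1.95; substitutes

%ΔQ_{cinema tickets} = (15740 − 8697)/avg = 7043/12218.5 = 0.576421…
%ΔP_{streaming rentals} = (7.25 − 5.38)/avg = 1.87/6.315 = 0.296120…
E_cross = (7043/12218.5) / (1.87/6.315) = 1.9465…
E_cross > 0 ⇒ the goods are substitutes.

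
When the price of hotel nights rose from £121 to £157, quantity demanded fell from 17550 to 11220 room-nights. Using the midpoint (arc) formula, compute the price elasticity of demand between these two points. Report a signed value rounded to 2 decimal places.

%ΔQ = (11220 − 17550) / [(17550 + 11220)/2] = -6330/14385 = -0.440041…
%ΔP = (157 − 121) / [(121 + 157)/2] = 36/139 = 0.258992…
Arc Ed = %ΔQ / %ΔP = (-6330/14385) / (36/139) = -1.6990…

-1.70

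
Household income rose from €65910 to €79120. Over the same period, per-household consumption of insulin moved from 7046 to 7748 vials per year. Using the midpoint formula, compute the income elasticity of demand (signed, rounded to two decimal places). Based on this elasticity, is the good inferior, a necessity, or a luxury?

%ΔQ = (7748 − 7046)/[( 7046 + 7748)/2] = 702/7397 = 0.094903…
%ΔIncome = (79120 − 65910)/[( 65910 + 79120)/2] = 13210/72515 = 0.182169…
E_income = (702/7397) / (13210/72515) = 0.5209…
0 < E_income < 1 ⇒ normal good, necessity.

0.52; necessity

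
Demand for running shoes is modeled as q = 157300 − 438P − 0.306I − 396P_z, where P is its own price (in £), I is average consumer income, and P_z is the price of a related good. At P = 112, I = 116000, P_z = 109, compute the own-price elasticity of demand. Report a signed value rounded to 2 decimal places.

-1.66

At the given values, q = 157300 − 438(112) − 0.306(116000) − 396(109) = 29584.
∂q/∂P = −438.
E = (-438) × (112/29584) = -1.6581…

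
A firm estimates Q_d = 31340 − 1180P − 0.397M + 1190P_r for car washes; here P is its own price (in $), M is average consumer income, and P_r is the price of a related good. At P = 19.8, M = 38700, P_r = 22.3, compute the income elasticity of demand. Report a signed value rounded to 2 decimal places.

-0.80

At the given values, Q_d = 31340 − 1180(19.8) − 0.397(38700) + 1190(22.3) = 19149.1.
∂Q_d/∂M = -0.397.
E = (-0.397) × (38700/19149.1) = -0.8023…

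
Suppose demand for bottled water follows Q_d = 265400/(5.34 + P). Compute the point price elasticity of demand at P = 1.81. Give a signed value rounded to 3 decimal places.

-0.253

dQ_d/dP = −265400/(5.34 + P)² = -5191.45. At P = 1.81, Q_d = 37118.9.
Ed = (dQ_d/dP)·(P/Q_d) = (-5191.45) × (1.81/37118.9) = -0.25314…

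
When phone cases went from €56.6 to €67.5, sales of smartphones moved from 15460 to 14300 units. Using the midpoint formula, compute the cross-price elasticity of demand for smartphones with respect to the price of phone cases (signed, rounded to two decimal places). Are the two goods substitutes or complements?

%ΔQ_{smartphones} = (14300 − 15460)/avg = -1160/14880 = -0.077956…
%ΔP_{phone cases} = (67.5 − 56.6)/avg = 10.9/62.05 = 0.175664…
E_cross = (-1160/14880) / (10.9/62.05) = -0.4437…
E_cross < 0 ⇒ the goods are complements.

-0.44; complements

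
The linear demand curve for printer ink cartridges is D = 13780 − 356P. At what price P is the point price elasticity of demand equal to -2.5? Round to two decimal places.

Ed = −356P/(13780 − 356P). Set this equal to -2.5:
356P = 2.5·(13780 − 356P) ⇒ 356P(1 + 2.5) = 2.5·13780
P = 2.5·13780 / (356·3.5) = 27.6484…

27.65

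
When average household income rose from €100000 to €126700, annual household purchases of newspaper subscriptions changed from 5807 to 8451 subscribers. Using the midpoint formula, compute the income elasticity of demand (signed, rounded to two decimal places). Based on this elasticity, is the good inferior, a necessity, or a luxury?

%ΔQ = (8451 − 5807)/[( 5807 + 8451)/2] = 2644/7129 = 0.370879…
%ΔIncome = (126700 − 100000)/[( 100000 + 126700)/2] = 26700/113350 = 0.235553…
E_income = (2644/7129) / (26700/113350) = 1.5745…
E_income > 1 ⇒ normal good, luxury.

1.57; luxury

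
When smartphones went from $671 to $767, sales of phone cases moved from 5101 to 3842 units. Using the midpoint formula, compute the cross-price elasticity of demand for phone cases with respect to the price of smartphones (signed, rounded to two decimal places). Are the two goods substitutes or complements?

-2.11; complements

%ΔQ_{phone cases} = (3842 − 5101)/avg = -1259/4471.5 = -0.281560…
%ΔP_{smartphones} = (767 − 671)/avg = 96/719 = 0.133518…
E_cross = (-1259/4471.5) / (96/719) = -2.1087…
E_cross < 0 ⇒ the goods are complements.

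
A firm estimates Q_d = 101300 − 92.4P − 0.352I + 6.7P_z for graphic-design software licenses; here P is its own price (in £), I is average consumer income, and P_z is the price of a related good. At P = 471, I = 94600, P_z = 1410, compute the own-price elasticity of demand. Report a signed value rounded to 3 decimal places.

-1.283

At the given values, Q_d = 101300 − 92.4(471) − 0.352(94600) + 6.7(1410) = 33927.4.
∂Q_d/∂P = −92.4.
E = (-92.4) × (471/33927.4) = -1.28275…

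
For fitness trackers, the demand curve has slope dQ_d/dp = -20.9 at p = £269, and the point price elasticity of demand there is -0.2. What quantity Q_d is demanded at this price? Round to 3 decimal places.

Ed = (dQ_d/dp)·(p/Q_d) ⇒ Q_d = (dQ_d/dp)·p/Ed = (-20.9)·269/(-0.2) = 28110.5

28110.500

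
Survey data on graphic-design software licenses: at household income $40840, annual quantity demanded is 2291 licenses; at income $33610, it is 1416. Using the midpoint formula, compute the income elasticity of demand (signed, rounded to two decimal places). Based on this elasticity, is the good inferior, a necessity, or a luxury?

2.43; luxury

%ΔQ = (1416 − 2291)/[( 2291 + 1416)/2] = -875/1853.5 = -0.472079…
%ΔIncome = (33610 − 40840)/[( 40840 + 33610)/2] = -7230/37225 = -0.194224…
E_income = (-875/1853.5) / (-7230/37225) = 2.4305…
E_income > 1 ⇒ normal good, luxury.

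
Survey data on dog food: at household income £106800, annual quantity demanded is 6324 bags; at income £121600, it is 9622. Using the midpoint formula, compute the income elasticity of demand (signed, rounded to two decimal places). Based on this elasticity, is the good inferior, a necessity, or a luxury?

%ΔQ = (9622 − 6324)/[( 6324 + 9622)/2] = 3298/7973 = 0.413646…
%ΔIncome = (121600 − 106800)/[( 106800 + 121600)/2] = 14800/114200 = 0.129597…
E_income = (3298/7973) / (14800/114200) = 3.1917…
E_income > 1 ⇒ normal good, luxury.

3.19; luxury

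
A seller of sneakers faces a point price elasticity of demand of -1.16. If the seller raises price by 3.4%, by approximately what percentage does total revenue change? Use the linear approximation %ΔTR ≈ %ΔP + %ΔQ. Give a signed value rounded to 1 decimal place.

%ΔQ ≈ Ed × %ΔP = (-1.16) × (+3.4%) = -3.9440%
%ΔTR ≈ %ΔP + %ΔQ = (+3.4%) + (-3.9440%) = -0.5440%

-0.5%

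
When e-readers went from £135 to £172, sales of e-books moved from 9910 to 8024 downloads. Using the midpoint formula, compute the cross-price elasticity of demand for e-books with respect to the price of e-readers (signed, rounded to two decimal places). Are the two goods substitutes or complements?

%ΔQ_{e-books} = (8024 − 9910)/avg = -1886/8967 = -0.210326…
%ΔP_{e-readers} = (172 − 135)/avg = 37/153.5 = 0.241042…
E_cross = (-1886/8967) / (37/153.5) = -0.8725…
E_cross < 0 ⇒ the goods are complements.

-0.87; complements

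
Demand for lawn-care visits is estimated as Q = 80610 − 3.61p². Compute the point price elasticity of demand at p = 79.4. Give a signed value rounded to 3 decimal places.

-0.787

dQ/dp = −2·3.61·p = -573.268. At p = 79.4, Q = 57851.2604.
Ed = (dQ/dp)·(p/Q) = (-573.268) × (79.4/57851.2604) = -0.78680…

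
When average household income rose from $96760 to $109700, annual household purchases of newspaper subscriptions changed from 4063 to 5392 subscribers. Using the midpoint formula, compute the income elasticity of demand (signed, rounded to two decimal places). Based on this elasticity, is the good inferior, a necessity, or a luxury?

2.24; luxury

%ΔQ = (5392 − 4063)/[( 4063 + 5392)/2] = 1329/4727.5 = 0.281121…
%ΔIncome = (109700 − 96760)/[( 96760 + 109700)/2] = 12940/103230 = 0.125351…
E_income = (1329/4727.5) / (12940/103230) = 2.2426…
E_income > 1 ⇒ normal good, luxury.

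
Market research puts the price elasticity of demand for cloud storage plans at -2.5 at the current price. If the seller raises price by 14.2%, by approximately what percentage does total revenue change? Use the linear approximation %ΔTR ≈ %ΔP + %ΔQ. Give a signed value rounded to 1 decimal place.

-21.3%

%ΔQ ≈ Ed × %ΔP = (-2.5) × (+14.2%) = -35.5000%
%ΔTR ≈ %ΔP + %ΔQ = (+14.2%) + (-35.5000%) = -21.3000%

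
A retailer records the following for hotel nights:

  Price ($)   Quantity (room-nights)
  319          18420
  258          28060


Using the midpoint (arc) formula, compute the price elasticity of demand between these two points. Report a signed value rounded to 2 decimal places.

-1.96

%ΔQ = (28060 − 18420) / [(18420 + 28060)/2] = 9640/23240 = 0.414802…
%ΔP = (258 − 319) / [(319 + 258)/2] = -61/288.5 = -0.211438…
Arc Ed = %ΔQ / %ΔP = (9640/23240) / (-61/288.5) = -1.9618…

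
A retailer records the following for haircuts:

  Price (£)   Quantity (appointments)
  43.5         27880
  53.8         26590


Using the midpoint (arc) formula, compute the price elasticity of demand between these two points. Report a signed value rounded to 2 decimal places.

-0.22

%ΔQ = (26590 − 27880) / [(27880 + 26590)/2] = -1290/27235 = -0.047365…
%ΔP = (53.8 − 43.5) / [(43.5 + 53.8)/2] = 10.3/48.65 = 0.211716…
Arc Ed = %ΔQ / %ΔP = (-1290/27235) / (10.3/48.65) = -0.2237…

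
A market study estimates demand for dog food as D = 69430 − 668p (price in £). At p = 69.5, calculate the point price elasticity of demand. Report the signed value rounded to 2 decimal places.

dD/dp = −668. At p = 69.5, D = 69430 − 668(69.5) = 23004.
Ed = (dD/dp)·(p/D) = −668 × (69.5/23004) = -2.0181…

-2.02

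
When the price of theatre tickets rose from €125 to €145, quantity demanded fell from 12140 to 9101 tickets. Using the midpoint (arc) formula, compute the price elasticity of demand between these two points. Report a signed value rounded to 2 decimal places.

-1.93

%ΔQ = (9101 − 12140) / [(12140 + 9101)/2] = -3039/10620.5 = -0.286144…
%ΔP = (145 − 125) / [(125 + 145)/2] = 20/135 = 0.148148…
Arc Ed = %ΔQ / %ΔP = (-3039/10620.5) / (20/135) = -1.9314…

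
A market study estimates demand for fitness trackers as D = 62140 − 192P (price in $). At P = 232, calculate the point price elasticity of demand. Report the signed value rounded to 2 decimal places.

-2.53

dD/dP = −192. At P = 232, D = 62140 − 192(232) = 17596.
Ed = (dD/dP)·(P/D) = −192 × (232/17596) = -2.5314…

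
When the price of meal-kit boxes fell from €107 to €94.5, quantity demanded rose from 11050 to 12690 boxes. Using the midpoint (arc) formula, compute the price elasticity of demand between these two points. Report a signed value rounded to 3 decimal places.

%ΔQ = (12690 − 11050) / [(11050 + 12690)/2] = 1640/11870 = 0.138163…
%ΔP = (94.5 − 107) / [(107 + 94.5)/2] = -12.5/100.75 = -0.124069…
Arc Ed = %ΔQ / %ΔP = (1640/11870) / (-12.5/100.75) = -1.11359…

-1.114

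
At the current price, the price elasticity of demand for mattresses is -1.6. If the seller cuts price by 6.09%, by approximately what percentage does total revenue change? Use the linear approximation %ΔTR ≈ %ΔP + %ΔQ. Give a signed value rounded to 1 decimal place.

%ΔQ ≈ Ed × %ΔP = (-1.6) × (-6.09%) = +9.7440%
%ΔTR ≈ %ΔP + %ΔQ = (-6.09%) + (+9.7440%) = +3.6540%

+3.7%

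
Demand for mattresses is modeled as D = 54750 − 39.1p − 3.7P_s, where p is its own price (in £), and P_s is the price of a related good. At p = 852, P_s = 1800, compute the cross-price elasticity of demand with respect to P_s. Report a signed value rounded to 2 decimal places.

At the given values, D = 54750 − 39.1(852) − 3.7(1800) = 14776.8.
∂D/∂P_s = -3.7.
E = (-3.7) × (1800/14776.8) = -0.4507…

-0.45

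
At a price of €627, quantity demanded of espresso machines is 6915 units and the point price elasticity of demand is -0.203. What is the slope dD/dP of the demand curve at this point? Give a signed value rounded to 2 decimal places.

-2.24

Ed = (dD/dP)·(P/D) ⇒ dD/dP = Ed·D/P = (-0.203)·6915/627 = -2.2388…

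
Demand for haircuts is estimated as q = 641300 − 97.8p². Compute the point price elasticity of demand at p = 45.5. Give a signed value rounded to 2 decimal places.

-0.92

dq/dp = −2·97.8·p = -8899.8. At p = 45.5, q = 438829.55.
Ed = (dq/dp)·(p/q) = (-8899.8) × (45.5/438829.55) = -0.9227…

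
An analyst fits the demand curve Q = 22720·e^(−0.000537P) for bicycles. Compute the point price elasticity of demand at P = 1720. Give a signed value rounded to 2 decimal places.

dQ/dP = −0.000537·Q = -4.84452. At P = 1720, Q = 9021.45.
Ed = (dQ/dP)·(P/Q) = (-4.84452) × (1720/9021.45) = -0.9236…

-0.92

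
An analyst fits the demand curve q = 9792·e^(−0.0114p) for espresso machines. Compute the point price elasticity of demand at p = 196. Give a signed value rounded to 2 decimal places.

-2.23

dq/dp = −0.0114·q = -11.9506. At p = 196, q = 1048.3.
Ed = (dq/dp)·(p/q) = (-11.9506) × (196/1048.3) = -2.2344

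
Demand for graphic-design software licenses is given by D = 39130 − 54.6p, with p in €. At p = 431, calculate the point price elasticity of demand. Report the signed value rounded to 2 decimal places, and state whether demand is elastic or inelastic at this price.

-1.51; elastic

dD/dp = −54.6. At p = 431, D = 39130 − 54.6(431) = 15597.4.
Ed = (dD/dp)·(p/D) = −54.6 × (431/15597.4) = -1.5087…
|Ed| = 1.51 > 1, so demand is elastic.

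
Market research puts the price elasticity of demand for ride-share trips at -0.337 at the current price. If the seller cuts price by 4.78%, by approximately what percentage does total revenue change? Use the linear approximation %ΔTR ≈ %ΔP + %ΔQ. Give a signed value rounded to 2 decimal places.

-3.17%

%ΔQ ≈ Ed × %ΔP = (-0.337) × (-4.78%) = +1.6109%
%ΔTR ≈ %ΔP + %ΔQ = (-4.78%) + (+1.6109%) = -3.1691%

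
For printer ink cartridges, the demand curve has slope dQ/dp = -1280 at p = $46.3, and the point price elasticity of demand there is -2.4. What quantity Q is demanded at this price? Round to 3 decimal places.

24693.333

Ed = (dQ/dp)·(p/Q) ⇒ Q = (dQ/dp)·p/Ed = (-1280)·46.3/(-2.4) = 24693.33333…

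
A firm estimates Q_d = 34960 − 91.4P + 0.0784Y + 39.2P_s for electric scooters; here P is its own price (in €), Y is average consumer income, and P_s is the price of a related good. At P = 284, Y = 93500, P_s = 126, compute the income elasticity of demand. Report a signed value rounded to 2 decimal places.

0.34

At the given values, Q_d = 34960 − 91.4(284) + 0.0784(93500) + 39.2(126) = 21272.
∂Q_d/∂Y = 0.0784.
E = (0.0784) × (93500/21272) = 0.3446…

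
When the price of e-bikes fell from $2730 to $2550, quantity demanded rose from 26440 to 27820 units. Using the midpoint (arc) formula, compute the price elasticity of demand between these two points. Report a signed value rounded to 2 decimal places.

%ΔQ = (27820 − 26440) / [(26440 + 27820)/2] = 1380/27130 = 0.050866…
%ΔP = (2550 − 2730) / [(2730 + 2550)/2] = -180/2640 = -0.068181…
Arc Ed = %ΔQ / %ΔP = (1380/27130) / (-180/2640) = -0.7460…

-0.75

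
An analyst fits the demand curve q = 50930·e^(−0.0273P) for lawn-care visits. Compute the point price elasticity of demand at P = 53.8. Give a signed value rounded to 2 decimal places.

-1.47

dq/dP = −0.0273·q = -320.089. At P = 53.8, q = 11724.9.
Ed = (dq/dP)·(P/q) = (-320.089) × (53.8/11724.9) = -1.4687…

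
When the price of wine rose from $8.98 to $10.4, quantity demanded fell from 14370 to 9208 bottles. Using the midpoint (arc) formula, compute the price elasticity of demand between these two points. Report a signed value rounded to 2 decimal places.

%ΔQ = (9208 − 14370) / [(14370 + 9208)/2] = -5162/11789 = -0.437865…
%ΔP = (10.4 − 8.98) / [(8.98 + 10.4)/2] = 1.42/9.69 = 0.146542…
Arc Ed = %ΔQ / %ΔP = (-5162/11789) / (1.42/9.69) = -2.9879…

-2.99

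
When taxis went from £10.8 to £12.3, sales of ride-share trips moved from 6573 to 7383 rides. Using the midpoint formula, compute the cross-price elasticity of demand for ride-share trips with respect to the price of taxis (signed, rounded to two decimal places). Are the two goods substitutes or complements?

%ΔQ_{ride-share trips} = (7383 − 6573)/avg = 810/6978 = 0.116079…
%ΔP_{taxis} = (12.3 − 10.8)/avg = 1.5/11.55 = 0.129870…
E_cross = (810/6978) / (1.5/11.55) = 0.8938…
E_cross > 0 ⇒ the goods are substitutes.

0.89; substitutes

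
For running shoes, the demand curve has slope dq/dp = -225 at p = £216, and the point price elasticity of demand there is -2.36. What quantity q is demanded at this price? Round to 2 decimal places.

Ed = (dq/dp)·(p/q) ⇒ q = (dq/dp)·p/Ed = (-225)·216/(-2.36) = 20593.2203…

20593.22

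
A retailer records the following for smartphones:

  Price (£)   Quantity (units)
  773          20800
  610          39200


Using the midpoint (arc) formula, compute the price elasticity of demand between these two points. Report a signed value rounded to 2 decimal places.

-2.60

%ΔQ = (39200 − 20800) / [(20800 + 39200)/2] = 18400/30000 = 0.613333…
%ΔP = (610 − 773) / [(773 + 610)/2] = -163/691.5 = -0.235719…
Arc Ed = %ΔQ / %ΔP = (18400/30000) / (-163/691.5) = -2.6019…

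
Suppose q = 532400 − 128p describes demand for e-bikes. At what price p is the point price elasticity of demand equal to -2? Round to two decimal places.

Ed = −128p/(532400 − 128p). Set this equal to -2:
128p = 2·(532400 − 128p) ⇒ 128p(1 + 2) = 2·532400
p = 2·532400 / (128·3) = 2772.9166…

2772.92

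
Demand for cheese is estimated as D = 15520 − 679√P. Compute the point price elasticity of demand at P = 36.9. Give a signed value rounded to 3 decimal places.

dD/dP = −679/(2√P) = -55.889. At P = 36.9, D = 11395.4.
Ed = (dD/dP)·(P/D) = (-55.889) × (36.9/11395.4) = -0.18097…

-0.181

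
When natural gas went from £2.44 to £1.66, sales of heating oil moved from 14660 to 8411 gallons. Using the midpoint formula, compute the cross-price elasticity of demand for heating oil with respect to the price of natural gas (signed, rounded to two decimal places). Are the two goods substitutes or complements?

%ΔQ_{heating oil} = (8411 − 14660)/avg = -6249/11535.5 = -0.541719…
%ΔP_{natural gas} = (1.66 − 2.44)/avg = -0.78/2.05 = -0.380487…
E_cross = (-6249/11535.5) / (-0.78/2.05) = 1.4237…
E_cross > 0 ⇒ the goods are substitutes.

1.42; substitutes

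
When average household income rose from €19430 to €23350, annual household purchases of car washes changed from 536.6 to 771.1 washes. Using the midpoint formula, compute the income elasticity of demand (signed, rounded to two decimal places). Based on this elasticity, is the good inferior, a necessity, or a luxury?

1.96; luxury

%ΔQ = (771.1 − 536.6)/[( 536.6 + 771.1)/2] = 234.5/653.85 = 0.358644…
%ΔIncome = (23350 − 19430)/[( 19430 + 23350)/2] = 3920/21390 = 0.183263…
E_income = (234.5/653.85) / (3920/21390) = 1.9569…
E_income > 1 ⇒ normal good, luxury.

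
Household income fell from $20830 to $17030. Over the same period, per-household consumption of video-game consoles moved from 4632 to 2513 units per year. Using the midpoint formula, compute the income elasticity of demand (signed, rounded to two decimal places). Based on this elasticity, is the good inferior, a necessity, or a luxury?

%ΔQ = (2513 − 4632)/[( 4632 + 2513)/2] = -2119/3572.5 = -0.593142…
%ΔIncome = (17030 − 20830)/[( 20830 + 17030)/2] = -3800/18930 = -0.200739…
E_income = (-2119/3572.5) / (-3800/18930) = 2.9547…
E_income > 1 ⇒ normal good, luxury.

2.95; luxury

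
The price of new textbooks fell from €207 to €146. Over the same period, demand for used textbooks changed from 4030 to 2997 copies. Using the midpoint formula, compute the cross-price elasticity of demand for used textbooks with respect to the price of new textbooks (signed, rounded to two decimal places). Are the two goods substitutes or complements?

0.85; substitutes

%ΔQ_{used textbooks} = (2997 − 4030)/avg = -1033/3513.5 = -0.294008…
%ΔP_{new textbooks} = (146 − 207)/avg = -61/176.5 = -0.345609…
E_cross = (-1033/3513.5) / (-61/176.5) = 0.8506…
E_cross > 0 ⇒ the goods are substitutes.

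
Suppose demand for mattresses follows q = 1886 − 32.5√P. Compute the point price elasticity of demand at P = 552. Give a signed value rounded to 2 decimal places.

dq/dP = −32.5/(2√P) = -0.691646. At P = 552, q = 1122.42.
Ed = (dq/dP)·(P/q) = (-0.691646) × (552/1122.42) = -0.3401…

-0.34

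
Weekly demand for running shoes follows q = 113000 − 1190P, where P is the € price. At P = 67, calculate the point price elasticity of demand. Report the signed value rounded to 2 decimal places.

-2.40

dq/dP = −1190. At P = 67, q = 113000 − 1190(67) = 33270.
Ed = (dq/dP)·(P/q) = −1190 × (67/33270) = -2.3964…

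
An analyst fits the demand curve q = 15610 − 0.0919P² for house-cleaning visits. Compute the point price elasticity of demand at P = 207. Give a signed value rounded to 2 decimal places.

dq/dP = −2·0.0919·P = -38.0466. At P = 207, q = 11672.1769.
Ed = (dq/dP)·(P/q) = (-38.0466) × (207/11672.1769) = -0.6747…

-0.67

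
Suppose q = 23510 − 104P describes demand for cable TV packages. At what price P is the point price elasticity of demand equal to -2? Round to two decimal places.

Ed = −104P/(23510 − 104P). Set this equal to -2:
104P = 2·(23510 − 104P) ⇒ 104P(1 + 2) = 2·23510
P = 2·23510 / (104·3) = 150.7051…

150.71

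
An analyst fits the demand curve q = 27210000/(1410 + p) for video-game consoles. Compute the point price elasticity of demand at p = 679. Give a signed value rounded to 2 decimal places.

dq/dp = −27210000/(1410 + p)² = -6.23522. At p = 679, q = 13025.4.
Ed = (dq/dp)·(p/q) = (-6.23522) × (679/13025.4) = -0.3250…

-0.33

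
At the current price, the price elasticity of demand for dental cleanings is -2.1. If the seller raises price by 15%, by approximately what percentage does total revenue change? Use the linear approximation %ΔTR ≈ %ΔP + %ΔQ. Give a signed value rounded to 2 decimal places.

-16.50%

%ΔQ ≈ Ed × %ΔP = (-2.1) × (+15%) = -31.5000%
%ΔTR ≈ %ΔP + %ΔQ = (+15%) + (-31.5000%) = -16.5000%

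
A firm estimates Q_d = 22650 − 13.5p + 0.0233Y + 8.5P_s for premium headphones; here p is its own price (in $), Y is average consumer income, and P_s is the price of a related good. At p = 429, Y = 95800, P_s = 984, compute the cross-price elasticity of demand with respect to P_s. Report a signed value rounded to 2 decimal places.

0.30

At the given values, Q_d = 22650 − 13.5(429) + 0.0233(95800) + 8.5(984) = 27454.64.
∂Q_d/∂P_s = 8.5.
E = (8.5) × (984/27454.64) = 0.3046…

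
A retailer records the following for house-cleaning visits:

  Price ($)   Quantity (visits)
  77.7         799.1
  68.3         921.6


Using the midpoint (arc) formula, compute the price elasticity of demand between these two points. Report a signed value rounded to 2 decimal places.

-1.11

%ΔQ = (921.6 − 799.1) / [(799.1 + 921.6)/2] = 122.5/860.35 = 0.142383…
%ΔP = (68.3 − 77.7) / [(77.7 + 68.3)/2] = -9.4/73 = -0.128767…
Arc Ed = %ΔQ / %ΔP = (122.5/860.35) / (-9.4/73) = -1.1057…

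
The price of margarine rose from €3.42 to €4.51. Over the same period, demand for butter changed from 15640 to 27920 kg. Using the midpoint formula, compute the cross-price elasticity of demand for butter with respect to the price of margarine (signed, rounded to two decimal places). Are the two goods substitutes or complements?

%ΔQ_{butter} = (27920 − 15640)/avg = 12280/21780 = 0.563820…
%ΔP_{margarine} = (4.51 − 3.42)/avg = 1.09/3.965 = 0.274905…
E_cross = (12280/21780) / (1.09/3.965) = 2.0509…
E_cross > 0 ⇒ the goods are substitutes.

2.05; substitutes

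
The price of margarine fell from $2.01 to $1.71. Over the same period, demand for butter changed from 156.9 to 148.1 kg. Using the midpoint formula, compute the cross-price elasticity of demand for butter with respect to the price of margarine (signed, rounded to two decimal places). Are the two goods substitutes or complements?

%ΔQ_{butter} = (148.1 − 156.9)/avg = -8.8/152.5 = -0.057704…
%ΔP_{margarine} = (1.71 − 2.01)/avg = -0.3/1.86 = -0.161290…
E_cross = (-8.8/152.5) / (-0.3/1.86) = 0.3577…
E_cross > 0 ⇒ the goods are substitutes.

0.36; substitutes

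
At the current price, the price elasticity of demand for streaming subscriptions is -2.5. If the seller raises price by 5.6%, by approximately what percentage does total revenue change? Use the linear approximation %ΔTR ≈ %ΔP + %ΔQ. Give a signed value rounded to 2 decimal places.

%ΔQ ≈ Ed × %ΔP = (-2.5) × (+5.6%) = -14.0000%
%ΔTR ≈ %ΔP + %ΔQ = (+5.6%) + (-14.0000%) = -8.4000%

-8.40%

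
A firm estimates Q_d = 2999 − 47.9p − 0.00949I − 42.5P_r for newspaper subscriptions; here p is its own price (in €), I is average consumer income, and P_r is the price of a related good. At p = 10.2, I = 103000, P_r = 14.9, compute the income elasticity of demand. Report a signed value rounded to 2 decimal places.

At the given values, Q_d = 2999 − 47.9(10.2) − 0.00949(103000) − 42.5(14.9) = 899.7.
∂Q_d/∂I = -0.00949.
E = (-0.00949) × (103000/899.7) = -1.0864…

-1.09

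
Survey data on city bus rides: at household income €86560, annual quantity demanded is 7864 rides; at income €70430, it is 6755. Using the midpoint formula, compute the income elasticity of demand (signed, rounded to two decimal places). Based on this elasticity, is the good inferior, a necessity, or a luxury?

%ΔQ = (6755 − 7864)/[( 7864 + 6755)/2] = -1109/7309.5 = -0.151720…
%ΔIncome = (70430 − 86560)/[( 86560 + 70430)/2] = -16130/78495 = -0.205490…
E_income = (-1109/7309.5) / (-16130/78495) = 0.7383…
0 < E_income < 1 ⇒ normal good, necessity.

0.74; necessity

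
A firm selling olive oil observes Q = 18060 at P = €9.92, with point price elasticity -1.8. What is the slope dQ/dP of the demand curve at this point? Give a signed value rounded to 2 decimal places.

Ed = (dQ/dP)·(P/Q) ⇒ dQ/dP = Ed·Q/P = (-1.8)·18060/9.92 = -3277.0161…

-3277.02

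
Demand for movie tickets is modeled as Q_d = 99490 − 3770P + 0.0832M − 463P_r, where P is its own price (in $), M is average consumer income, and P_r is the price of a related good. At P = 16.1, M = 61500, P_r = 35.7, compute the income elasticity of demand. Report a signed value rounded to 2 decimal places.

0.19

At the given values, Q_d = 99490 − 3770(16.1) + 0.0832(61500) − 463(35.7) = 27380.7.
∂Q_d/∂M = 0.0832.
E = (0.0832) × (61500/27380.7) = 0.1868…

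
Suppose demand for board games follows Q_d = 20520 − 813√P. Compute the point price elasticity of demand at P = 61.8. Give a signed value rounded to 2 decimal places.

dQ_d/dP = −813/(2√P) = -51.709. At P = 61.8, Q_d = 14128.8.
Ed = (dQ_d/dP)·(P/Q_d) = (-51.709) × (61.8/14128.8) = -0.2261…

-0.23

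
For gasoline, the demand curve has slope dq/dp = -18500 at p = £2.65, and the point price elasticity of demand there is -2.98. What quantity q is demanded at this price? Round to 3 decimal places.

Ed = (dq/dp)·(p/q) ⇒ q = (dq/dp)·p/Ed = (-18500)·2.65/(-2.98) = 16451.34228…

16451.342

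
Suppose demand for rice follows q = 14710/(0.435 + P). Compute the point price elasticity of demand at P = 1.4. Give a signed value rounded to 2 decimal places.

dq/dP = −14710/(0.435 + P)² = -4368.58. At P = 1.4, q = 8016.35.
Ed = (dq/dP)·(P/q) = (-4368.58) × (1.4/8016.35) = -0.7629…

-0.76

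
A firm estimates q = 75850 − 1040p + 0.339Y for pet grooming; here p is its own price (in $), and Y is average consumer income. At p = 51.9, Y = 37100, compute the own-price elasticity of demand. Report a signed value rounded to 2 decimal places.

-1.57

At the given values, q = 75850 − 1040(51.9) + 0.339(37100) = 34450.9.
∂q/∂p = −1040.
E = (-1040) × (51.9/34450.9) = -1.5667…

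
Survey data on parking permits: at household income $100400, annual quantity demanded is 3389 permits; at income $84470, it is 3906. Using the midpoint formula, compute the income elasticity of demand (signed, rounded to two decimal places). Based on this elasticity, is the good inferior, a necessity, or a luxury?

%ΔQ = (3906 − 3389)/[( 3389 + 3906)/2] = 517/3647.5 = 0.141740…
%ΔIncome = (84470 − 100400)/[( 100400 + 84470)/2] = -15930/92435 = -0.172337…
E_income = (517/3647.5) / (-15930/92435) = -0.8224…
E_income < 0 ⇒ inferior good.

-0.82; inferior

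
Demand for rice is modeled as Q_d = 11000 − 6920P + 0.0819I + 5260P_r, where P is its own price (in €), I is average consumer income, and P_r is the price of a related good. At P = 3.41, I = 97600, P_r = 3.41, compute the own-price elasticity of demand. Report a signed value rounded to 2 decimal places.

-1.77

At the given values, Q_d = 11000 − 6920(3.41) + 0.0819(97600) + 5260(3.41) = 13332.84.
∂Q_d/∂P = −6920.
E = (-6920) × (3.41/13332.84) = -1.7698…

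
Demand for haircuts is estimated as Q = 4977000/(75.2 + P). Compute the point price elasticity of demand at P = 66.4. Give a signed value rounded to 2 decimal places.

dQ/dP = −4977000/(75.2 + P)² = -248.222. At P = 66.4, Q = 35148.3.
Ed = (dQ/dP)·(P/Q) = (-248.222) × (66.4/35148.3) = -0.4689…

-0.47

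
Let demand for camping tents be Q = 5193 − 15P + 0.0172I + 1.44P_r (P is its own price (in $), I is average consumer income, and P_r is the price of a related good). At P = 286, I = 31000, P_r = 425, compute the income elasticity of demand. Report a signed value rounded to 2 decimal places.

At the given values, Q = 5193 − 15(286) + 0.0172(31000) + 1.44(425) = 2048.2.
∂Q/∂I = 0.0172.
E = (0.0172) × (31000/2048.2) = 0.2603…

0.26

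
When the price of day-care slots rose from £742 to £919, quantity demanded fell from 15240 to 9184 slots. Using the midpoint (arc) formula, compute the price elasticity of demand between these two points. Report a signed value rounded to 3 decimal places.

%ΔQ = (9184 − 15240) / [(15240 + 9184)/2] = -6056/12212 = -0.495905…
%ΔP = (919 − 742) / [(742 + 919)/2] = 177/830.5 = 0.213124…
Arc Ed = %ΔQ / %ΔP = (-6056/12212) / (177/830.5) = -2.32683…

-2.327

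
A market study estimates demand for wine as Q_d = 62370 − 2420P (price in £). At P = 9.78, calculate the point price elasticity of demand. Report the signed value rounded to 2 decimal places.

-0.61

dQ_d/dP = −2420. At P = 9.78, Q_d = 62370 − 2420(9.78) = 38702.4.
Ed = (dQ_d/dP)·(P/Q_d) = −2420 × (9.78/38702.4) = -0.6115…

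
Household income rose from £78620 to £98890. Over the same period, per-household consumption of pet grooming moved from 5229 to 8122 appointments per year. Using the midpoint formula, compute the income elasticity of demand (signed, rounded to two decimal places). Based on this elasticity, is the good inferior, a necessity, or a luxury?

%ΔQ = (8122 − 5229)/[( 5229 + 8122)/2] = 2893/6675.5 = 0.433375…
%ΔIncome = (98890 − 78620)/[( 78620 + 98890)/2] = 20270/88755 = 0.228381…
E_income = (2893/6675.5) / (20270/88755) = 1.8975…
E_income > 1 ⇒ normal good, luxury.

1.90; luxury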